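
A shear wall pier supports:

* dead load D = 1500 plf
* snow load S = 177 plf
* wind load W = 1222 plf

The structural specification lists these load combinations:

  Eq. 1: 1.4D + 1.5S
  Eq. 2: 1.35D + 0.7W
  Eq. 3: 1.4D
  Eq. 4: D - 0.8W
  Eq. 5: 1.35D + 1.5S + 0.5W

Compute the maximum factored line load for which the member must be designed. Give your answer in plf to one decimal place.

2901.5 plf

Eq. 1: 1.4(1500) + 1.5(177) = 2100.0 + 265.5 = 2365.5
Eq. 2: 1.35(1500) + 0.7(1222) = 2025.0 + 855.4 = 2880.4
Eq. 3: 1.4(1500) = 2100.0
Eq. 4: 1.0(1500) - 0.8(1222) = 1500.0 - 977.6 = 522.4
Eq. 5: 1.35(1500) + 1.5(177) + 0.5(1222) = 2025.0 + 265.5 + 611.0 = 2901.5
The controlling combination is 5, giving 2901.5 plf.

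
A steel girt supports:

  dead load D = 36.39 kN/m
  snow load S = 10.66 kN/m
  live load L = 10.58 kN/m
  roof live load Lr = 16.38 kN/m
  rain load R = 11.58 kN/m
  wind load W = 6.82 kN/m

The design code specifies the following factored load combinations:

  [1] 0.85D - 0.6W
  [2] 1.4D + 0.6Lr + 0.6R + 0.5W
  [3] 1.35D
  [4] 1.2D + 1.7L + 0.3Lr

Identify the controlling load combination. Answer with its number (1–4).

[1] 0.85(36.39) - 0.6(6.82) = 30.93 - 4.09 = 26.84
[2] 1.4(36.39) + 0.6(16.38) + 0.6(11.58) + 0.5(6.82) = 71.13
[3] 1.35(36.39) = 49.13
[4] 1.2(36.39) + 1.7(10.58) + 0.3(16.38) = 43.67 + 17.99 + 4.91 = 66.57
The largest value is 71.13 kN/m from combination 2.

Combination 2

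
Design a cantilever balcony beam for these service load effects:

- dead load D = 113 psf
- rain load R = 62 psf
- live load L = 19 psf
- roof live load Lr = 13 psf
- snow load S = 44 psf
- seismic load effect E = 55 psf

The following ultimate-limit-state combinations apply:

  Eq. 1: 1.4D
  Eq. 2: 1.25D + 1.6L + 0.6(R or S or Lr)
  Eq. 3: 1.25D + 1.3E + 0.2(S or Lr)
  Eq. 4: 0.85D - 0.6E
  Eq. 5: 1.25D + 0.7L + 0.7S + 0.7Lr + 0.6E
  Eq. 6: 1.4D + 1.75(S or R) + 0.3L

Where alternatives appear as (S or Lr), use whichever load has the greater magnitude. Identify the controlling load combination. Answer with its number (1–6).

Combination 6

(R or S or Lr) → R = 62 psf; (S or Lr) → S = 44 psf; (S or R) → R = 62 psf.
Eq. 1: 1.4(113) = 158.2
Eq. 2: 1.25(113) + 1.6(19) + 0.6(62) = 141.3 + 30.4 + 37.2 = 208.9
Eq. 3: 1.25(113) + 1.3(55) + 0.2(44) = 141.3 + 71.5 + 8.8 = 221.6
Eq. 4: 0.85(113) - 0.6(55) = 96.1 - 33.0 = 63.1
Eq. 5: 1.25(113) + 0.7(19) + 0.7(44) + 0.7(13) + 0.6(55) = 141.3 + 13.3 + 30.8 + 9.1 + 33.0 = 227.5
Eq. 6: 1.4(113) + 1.75(62) + 0.3(19) = 158.2 + 108.5 + 5.7 = 272.4
The largest value is 272.4 psf from combination 6.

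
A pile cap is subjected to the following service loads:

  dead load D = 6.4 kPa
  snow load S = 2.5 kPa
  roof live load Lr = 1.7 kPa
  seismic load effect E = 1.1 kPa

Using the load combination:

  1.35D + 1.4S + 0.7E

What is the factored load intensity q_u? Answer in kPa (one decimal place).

12.9 kPa

1.35(6.4) + 1.4(2.5) + 0.7(1.1) = 8.6 + 3.5 + 0.8 = 12.9
q_u = 12.9 kPa.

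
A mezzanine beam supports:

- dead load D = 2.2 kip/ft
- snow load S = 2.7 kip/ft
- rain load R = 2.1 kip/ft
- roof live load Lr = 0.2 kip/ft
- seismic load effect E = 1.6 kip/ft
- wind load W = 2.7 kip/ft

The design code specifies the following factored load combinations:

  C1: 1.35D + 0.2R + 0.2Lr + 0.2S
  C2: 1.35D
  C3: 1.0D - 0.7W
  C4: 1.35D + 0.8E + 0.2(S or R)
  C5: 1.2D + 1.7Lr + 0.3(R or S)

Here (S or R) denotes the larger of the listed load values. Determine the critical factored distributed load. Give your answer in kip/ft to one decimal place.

(S or R) → S = 2.7 kip/ft; (R or S) → S = 2.7 kip/ft.
C1: 1.35(2.2) + 0.2(2.1) + 0.2(0.2) + 0.2(2.7) = 4.0
C2: 1.35(2.2) = 3.0
C3: 1.0(2.2) - 0.7(2.7) = 2.2 - 1.9 = 0.3
C4: 1.35(2.2) + 0.8(1.6) + 0.2(2.7) = 3.0 + 1.3 + 0.5 = 4.8
C5: 1.2(2.2) + 1.7(0.2) + 0.3(2.7) = 3.8
Maximum is from combination 4.

4.8 kip/ft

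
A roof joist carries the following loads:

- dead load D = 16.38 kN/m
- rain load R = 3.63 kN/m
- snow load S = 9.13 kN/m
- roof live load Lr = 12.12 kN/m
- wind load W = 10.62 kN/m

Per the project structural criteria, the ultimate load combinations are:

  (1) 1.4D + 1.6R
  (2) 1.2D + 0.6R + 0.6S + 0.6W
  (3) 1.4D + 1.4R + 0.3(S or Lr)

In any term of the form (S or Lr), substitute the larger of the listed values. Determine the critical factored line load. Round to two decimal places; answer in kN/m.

(S or Lr) → Lr = 12.12 kN/m.
(1) 1.4(16.38) + 1.6(3.63) = 22.93 + 5.81 = 28.74
(2) 1.2(16.38) + 0.6(3.63) + 0.6(9.13) + 0.6(10.62) = 33.68
(3) 1.4(16.38) + 1.4(3.63) + 0.3(12.12) = 22.93 + 5.08 + 3.64 = 31.65
The controlling combination is 2, giving 33.68 kN/m.

33.68 kN/m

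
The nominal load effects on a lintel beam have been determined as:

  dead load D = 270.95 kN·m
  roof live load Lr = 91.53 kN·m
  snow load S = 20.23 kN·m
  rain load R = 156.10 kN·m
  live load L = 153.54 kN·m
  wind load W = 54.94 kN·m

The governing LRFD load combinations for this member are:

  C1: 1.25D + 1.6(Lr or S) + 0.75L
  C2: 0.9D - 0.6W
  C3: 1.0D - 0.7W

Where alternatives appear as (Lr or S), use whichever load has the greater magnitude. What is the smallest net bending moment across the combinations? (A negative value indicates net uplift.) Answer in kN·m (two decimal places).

210.89 kN·m

(Lr or S) → Lr = 91.53 kN·m.
C1: 1.25(270.95) + 1.6(91.53) + 0.75(153.54) = 600.29
C2: 0.9(270.95) - 0.6(54.94) = 210.89
C3: 1.0(270.95) - 0.7(54.94) = 270.95 - 38.46 = 232.49
Combination 2 gives the minimum: 210.89 kN·m.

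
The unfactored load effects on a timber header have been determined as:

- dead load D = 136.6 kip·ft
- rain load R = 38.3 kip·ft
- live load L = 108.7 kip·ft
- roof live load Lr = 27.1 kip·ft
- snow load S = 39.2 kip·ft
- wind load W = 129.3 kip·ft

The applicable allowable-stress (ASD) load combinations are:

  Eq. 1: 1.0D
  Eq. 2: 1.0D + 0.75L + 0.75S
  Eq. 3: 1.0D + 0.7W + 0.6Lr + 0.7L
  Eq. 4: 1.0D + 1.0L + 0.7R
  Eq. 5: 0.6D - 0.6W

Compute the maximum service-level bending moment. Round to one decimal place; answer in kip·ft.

Eq. 1: 1.0(136.6) = 136.6
Eq. 2: 1.0(136.6) + 0.75(108.7) + 0.75(39.2) = 136.6 + 81.5 + 29.4 = 247.5
Eq. 3: 1.0(136.6) + 0.7(129.3) + 0.6(27.1) + 0.7(108.7) = 136.6 + 90.5 + 16.3 + 76.1 = 319.5
Eq. 4: 1.0(136.6) + 1.0(108.7) + 0.7(38.3) = 136.6 + 108.7 + 26.8 = 272.1
Eq. 5: 0.6(136.6) - 0.6(129.3) = 82.0 - 77.6 = 4.4
Maximum is from combination 3.

319.5 kip·ft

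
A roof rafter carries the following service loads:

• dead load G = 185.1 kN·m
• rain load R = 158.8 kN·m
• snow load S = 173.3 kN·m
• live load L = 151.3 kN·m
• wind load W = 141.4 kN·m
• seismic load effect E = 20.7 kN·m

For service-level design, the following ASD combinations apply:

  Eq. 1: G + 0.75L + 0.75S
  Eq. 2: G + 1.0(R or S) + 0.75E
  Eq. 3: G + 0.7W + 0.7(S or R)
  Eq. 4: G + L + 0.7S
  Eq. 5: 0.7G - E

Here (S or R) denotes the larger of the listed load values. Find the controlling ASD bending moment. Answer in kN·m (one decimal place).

(R or S) → S = 173.3 kN·m; (S or R) → S = 173.3 kN·m.
Eq. 1: 1.0(185.1) + 0.75(151.3) + 0.75(173.3) = 185.1 + 113.5 + 130.0 = 428.6
Eq. 2: 1.0(185.1) + 1.0(173.3) + 0.75(20.7) = 185.1 + 173.3 + 15.5 = 373.9
Eq. 3: 1.0(185.1) + 0.7(141.4) + 0.7(173.3) = 185.1 + 99.0 + 121.3 = 405.4
Eq. 4: 1.0(185.1) + 1.0(151.3) + 0.7(173.3) = 185.1 + 151.3 + 121.3 = 457.7
Eq. 5: 0.7(185.1) - 1.0(20.7) = 129.6 - 20.7 = 108.9
Combination 4 governs: M = 457.7 kN·m.

457.7 kN·m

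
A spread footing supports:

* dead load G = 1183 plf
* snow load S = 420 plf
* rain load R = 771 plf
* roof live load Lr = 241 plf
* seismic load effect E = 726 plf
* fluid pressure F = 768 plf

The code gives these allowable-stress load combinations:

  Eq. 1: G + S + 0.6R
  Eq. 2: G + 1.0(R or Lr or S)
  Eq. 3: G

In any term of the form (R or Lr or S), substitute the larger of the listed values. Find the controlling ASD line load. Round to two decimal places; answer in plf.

2065.60 plf

(R or Lr or S) → R = 771 plf.
Eq. 1: 1.0(1183) + 1.0(420) + 0.6(771) = 1183.00 + 420.00 + 462.60 = 2065.60
Eq. 2: 1.0(1183) + 1.0(771) = 1183.00 + 771.00 = 1954.00
Eq. 3: 1.0(1183) = 1183.00
Combination 1 governs: w = 2065.60 plf.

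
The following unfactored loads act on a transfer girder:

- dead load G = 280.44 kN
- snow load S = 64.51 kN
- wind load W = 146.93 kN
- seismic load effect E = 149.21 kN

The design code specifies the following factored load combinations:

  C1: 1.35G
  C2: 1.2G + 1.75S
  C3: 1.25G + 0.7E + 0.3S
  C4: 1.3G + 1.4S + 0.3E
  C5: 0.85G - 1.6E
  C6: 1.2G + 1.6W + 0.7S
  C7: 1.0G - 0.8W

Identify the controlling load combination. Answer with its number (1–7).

Combination 6

C1: 1.35(280.44) = 378.59
C2: 1.2(280.44) + 1.75(64.51) = 336.53 + 112.89 = 449.42
C3: 1.25(280.44) + 0.7(149.21) + 0.3(64.51) = 350.55 + 104.45 + 19.35 = 474.35
C4: 1.3(280.44) + 1.4(64.51) + 0.3(149.21) = 499.65
C5: 0.85(280.44) - 1.6(149.21) = -0.36
C6: 1.2(280.44) + 1.6(146.93) + 0.7(64.51) = 616.77
C7: 1.0(280.44) - 0.8(146.93) = 280.44 - 117.54 = 162.90
The largest value is 616.77 kN from combination 6.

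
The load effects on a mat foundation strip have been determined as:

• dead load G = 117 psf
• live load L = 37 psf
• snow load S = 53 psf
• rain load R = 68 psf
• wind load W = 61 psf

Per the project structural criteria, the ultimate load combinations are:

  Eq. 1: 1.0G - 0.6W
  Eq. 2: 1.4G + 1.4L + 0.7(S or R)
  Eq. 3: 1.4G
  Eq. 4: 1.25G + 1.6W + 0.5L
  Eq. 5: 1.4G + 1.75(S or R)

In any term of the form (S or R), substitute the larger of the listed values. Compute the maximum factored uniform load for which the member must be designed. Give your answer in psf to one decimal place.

282.8 psf

(S or R) → R = 68 psf.
Eq. 1: 1.0(117) - 0.6(61) = 117.0 - 36.6 = 80.4
Eq. 2: 1.4(117) + 1.4(37) + 0.7(68) = 163.8 + 51.8 + 47.6 = 263.2
Eq. 3: 1.4(117) = 163.8
Eq. 4: 1.25(117) + 1.6(61) + 0.5(37) = 146.3 + 97.6 + 18.5 = 262.4
Eq. 5: 1.4(117) + 1.75(68) = 163.8 + 119.0 = 282.8
Maximum is from combination 5.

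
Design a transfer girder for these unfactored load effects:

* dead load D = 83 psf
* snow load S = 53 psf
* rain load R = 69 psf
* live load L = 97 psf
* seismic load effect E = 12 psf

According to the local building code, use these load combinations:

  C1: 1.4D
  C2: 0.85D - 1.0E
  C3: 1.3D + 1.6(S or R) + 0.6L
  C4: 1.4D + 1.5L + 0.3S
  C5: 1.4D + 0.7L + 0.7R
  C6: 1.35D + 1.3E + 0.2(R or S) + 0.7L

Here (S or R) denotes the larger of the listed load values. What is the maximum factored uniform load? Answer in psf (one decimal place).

277.6 psf

(S or R) → R = 69 psf; (R or S) → R = 69 psf.
C1: 1.4(83) = 116.2
C2: 0.85(83) - 1.0(12) = 70.6 - 12.0 = 58.6
C3: 1.3(83) + 1.6(69) + 0.6(97) = 107.9 + 110.4 + 58.2 = 276.5
C4: 1.4(83) + 1.5(97) + 0.3(53) = 116.2 + 145.5 + 15.9 = 277.6
C5: 1.4(83) + 0.7(97) + 0.7(69) = 116.2 + 67.9 + 48.3 = 232.4
C6: 1.35(83) + 1.3(12) + 0.2(69) + 0.7(97) = 112.1 + 15.6 + 13.8 + 67.9 = 209.4
Maximum is from combination 4.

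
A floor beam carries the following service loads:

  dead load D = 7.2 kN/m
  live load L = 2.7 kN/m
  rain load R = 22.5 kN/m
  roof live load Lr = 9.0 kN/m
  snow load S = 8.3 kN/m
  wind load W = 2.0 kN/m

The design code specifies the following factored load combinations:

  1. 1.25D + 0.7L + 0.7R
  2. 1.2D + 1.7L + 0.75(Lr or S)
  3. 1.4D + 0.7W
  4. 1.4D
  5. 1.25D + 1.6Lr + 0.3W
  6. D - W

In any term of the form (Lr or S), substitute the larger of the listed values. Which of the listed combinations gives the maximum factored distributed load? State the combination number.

Combination 1

(Lr or S) → Lr = 9.0 kN/m.
1. 1.25(7.2) + 0.7(2.7) + 0.7(22.5) = 26.6
2. 1.2(7.2) + 1.7(2.7) + 0.75(9.0) = 20.0
3. 1.4(7.2) + 0.7(2.0) = 11.5
4. 1.4(7.2) = 10.1
5. 1.25(7.2) + 1.6(9.0) + 0.3(2.0) = 24.0
6. 1.0(7.2) - 1.0(2.0) = 5.2
The largest value is 26.6 kN/m from combination 1.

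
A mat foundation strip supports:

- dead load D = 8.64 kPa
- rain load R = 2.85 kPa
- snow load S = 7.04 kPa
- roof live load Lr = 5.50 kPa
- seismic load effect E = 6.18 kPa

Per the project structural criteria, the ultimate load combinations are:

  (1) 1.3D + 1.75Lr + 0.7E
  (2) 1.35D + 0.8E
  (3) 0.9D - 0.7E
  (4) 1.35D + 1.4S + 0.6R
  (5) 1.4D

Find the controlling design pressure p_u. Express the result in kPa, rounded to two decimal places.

(1) 1.3(8.64) + 1.75(5.50) + 0.7(6.18) = 25.18
(2) 1.35(8.64) + 0.8(6.18) = 16.61
(3) 0.9(8.64) - 0.7(6.18) = 7.78 - 4.33 = 3.45
(4) 1.35(8.64) + 1.4(7.04) + 0.6(2.85) = 11.66 + 9.86 + 1.71 = 23.23
(5) 1.4(8.64) = 12.10
Combination 1 governs: p_u = 25.18 kPa.

25.18 kPa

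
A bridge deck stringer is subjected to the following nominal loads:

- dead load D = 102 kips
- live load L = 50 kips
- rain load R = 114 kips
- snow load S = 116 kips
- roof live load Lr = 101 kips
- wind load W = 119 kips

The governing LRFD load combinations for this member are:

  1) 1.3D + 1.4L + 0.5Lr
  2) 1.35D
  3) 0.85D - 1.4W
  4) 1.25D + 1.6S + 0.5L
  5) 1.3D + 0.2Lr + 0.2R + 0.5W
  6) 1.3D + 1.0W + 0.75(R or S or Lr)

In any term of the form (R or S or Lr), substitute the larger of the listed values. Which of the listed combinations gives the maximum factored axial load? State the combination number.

(R or S or Lr) → S = 116 kips.
1) 1.3(102) + 1.4(50) + 0.5(101) = 132.6 + 70.0 + 50.5 = 253.1
2) 1.35(102) = 137.7
3) 0.85(102) - 1.4(119) = 86.7 - 166.6 = -79.9
4) 1.25(102) + 1.6(116) + 0.5(50) = 127.5 + 185.6 + 25.0 = 338.1
5) 1.3(102) + 0.2(101) + 0.2(114) + 0.5(119) = 132.6 + 20.2 + 22.8 + 59.5 = 235.1
6) 1.3(102) + 1.0(119) + 0.75(116) = 132.6 + 119.0 + 87.0 = 338.6
The largest value is 338.6 kips from combination 6.

Combination 6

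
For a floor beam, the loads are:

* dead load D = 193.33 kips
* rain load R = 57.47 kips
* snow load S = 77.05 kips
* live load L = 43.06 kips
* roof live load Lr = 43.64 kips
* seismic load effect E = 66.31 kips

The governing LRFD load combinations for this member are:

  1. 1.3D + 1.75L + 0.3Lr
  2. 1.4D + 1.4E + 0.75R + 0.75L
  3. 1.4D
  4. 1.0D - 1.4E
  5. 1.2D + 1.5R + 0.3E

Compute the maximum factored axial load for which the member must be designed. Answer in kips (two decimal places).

438.89 kips

1. 1.3(193.33) + 1.75(43.06) + 0.3(43.64) = 339.78
2. 1.4(193.33) + 1.4(66.31) + 0.75(57.47) + 0.75(43.06) = 438.89
3. 1.4(193.33) = 270.66
4. 1.0(193.33) - 1.4(66.31) = 100.50
5. 1.2(193.33) + 1.5(57.47) + 0.3(66.31) = 338.09
The controlling combination is 2, giving 438.89 kips.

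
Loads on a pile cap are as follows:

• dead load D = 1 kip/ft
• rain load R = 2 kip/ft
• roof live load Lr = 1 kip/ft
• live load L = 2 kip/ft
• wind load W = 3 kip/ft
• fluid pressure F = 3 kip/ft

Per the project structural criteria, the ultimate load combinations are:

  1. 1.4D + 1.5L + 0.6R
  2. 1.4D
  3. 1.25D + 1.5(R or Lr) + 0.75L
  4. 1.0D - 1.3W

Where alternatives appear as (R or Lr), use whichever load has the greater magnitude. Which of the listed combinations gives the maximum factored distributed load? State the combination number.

Combination 3

(R or Lr) → R = 2 kip/ft.
1. 1.4(1) + 1.5(2) + 0.6(2) = 1.4 + 3.0 + 1.2 = 5.6
2. 1.4(1) = 1.4
3. 1.25(1) + 1.5(2) + 0.75(2) = 1.3 + 3.0 + 1.5 = 5.8
4. 1.0(1) - 1.3(3) = 1.0 - 3.9 = -2.9
The largest value is 5.8 kip/ft from combination 3.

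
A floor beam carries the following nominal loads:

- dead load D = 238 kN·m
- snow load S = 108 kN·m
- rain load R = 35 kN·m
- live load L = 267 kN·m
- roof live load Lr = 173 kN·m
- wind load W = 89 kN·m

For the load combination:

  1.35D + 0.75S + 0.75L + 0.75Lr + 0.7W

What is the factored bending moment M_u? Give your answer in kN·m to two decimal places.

1.35(238) + 0.75(108) + 0.75(267) + 0.75(173) + 0.7(89) = 321.30 + 81.00 + 200.25 + 129.75 + 62.30 = 794.60
M_u = 794.60 kN·m.

794.60 kN·m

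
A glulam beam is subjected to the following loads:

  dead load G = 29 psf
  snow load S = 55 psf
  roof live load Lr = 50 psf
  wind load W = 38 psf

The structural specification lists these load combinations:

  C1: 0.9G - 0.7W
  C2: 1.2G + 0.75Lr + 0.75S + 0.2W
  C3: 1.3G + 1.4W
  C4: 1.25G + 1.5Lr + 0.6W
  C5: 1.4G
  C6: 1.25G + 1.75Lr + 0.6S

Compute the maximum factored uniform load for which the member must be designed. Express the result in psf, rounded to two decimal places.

156.75 psf

C1: 0.9(29) - 0.7(38) = -0.50
C2: 1.2(29) + 0.75(50) + 0.75(55) + 0.2(38) = 121.15
C3: 1.3(29) + 1.4(38) = 90.90
C4: 1.25(29) + 1.5(50) + 0.6(38) = 134.05
C5: 1.4(29) = 40.60
C6: 1.25(29) + 1.75(50) + 0.6(55) = 156.75
The controlling combination is 6, giving 156.75 psf.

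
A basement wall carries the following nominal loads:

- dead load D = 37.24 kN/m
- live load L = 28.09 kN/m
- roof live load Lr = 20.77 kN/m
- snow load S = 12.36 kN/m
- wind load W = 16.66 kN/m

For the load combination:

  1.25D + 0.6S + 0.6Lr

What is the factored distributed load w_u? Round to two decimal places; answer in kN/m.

1.25(37.24) + 0.6(12.36) + 0.6(20.77) = 46.55 + 7.42 + 12.46 = 66.43
w_u = 66.43 kN/m.

66.43 kN/m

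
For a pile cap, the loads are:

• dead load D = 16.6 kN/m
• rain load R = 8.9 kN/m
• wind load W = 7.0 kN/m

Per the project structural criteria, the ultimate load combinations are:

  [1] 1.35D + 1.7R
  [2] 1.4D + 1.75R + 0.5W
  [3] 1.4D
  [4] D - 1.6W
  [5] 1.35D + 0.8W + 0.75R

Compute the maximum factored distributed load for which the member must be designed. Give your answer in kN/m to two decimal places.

[1] 1.35(16.6) + 1.7(8.9) = 22.41 + 15.13 = 37.54
[2] 1.4(16.6) + 1.75(8.9) + 0.5(7.0) = 23.24 + 15.58 + 3.50 = 42.32
[3] 1.4(16.6) = 23.24
[4] 1.0(16.6) - 1.6(7.0) = 16.60 - 11.20 = 5.40
[5] 1.35(16.6) + 0.8(7.0) + 0.75(8.9) = 22.41 + 5.60 + 6.68 = 34.69
Maximum is from combination 2.

42.32 kN/m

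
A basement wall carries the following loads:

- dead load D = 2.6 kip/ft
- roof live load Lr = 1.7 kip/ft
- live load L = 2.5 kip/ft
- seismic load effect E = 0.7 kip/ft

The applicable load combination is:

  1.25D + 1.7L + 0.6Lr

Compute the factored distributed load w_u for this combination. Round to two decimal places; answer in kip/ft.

1.25(2.6) + 1.7(2.5) + 0.6(1.7) = 3.25 + 4.25 + 1.02 = 8.52
w_u = 8.52 kip/ft.

8.52 kip/ft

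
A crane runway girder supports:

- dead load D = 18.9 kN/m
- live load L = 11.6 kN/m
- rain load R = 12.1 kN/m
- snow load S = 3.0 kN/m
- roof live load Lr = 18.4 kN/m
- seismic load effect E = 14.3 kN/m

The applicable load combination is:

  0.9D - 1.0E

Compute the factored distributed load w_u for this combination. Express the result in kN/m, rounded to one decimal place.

2.7 kN/m

0.9(18.9) - 1.0(14.3) = 2.7
w_u = 2.7 kN/m.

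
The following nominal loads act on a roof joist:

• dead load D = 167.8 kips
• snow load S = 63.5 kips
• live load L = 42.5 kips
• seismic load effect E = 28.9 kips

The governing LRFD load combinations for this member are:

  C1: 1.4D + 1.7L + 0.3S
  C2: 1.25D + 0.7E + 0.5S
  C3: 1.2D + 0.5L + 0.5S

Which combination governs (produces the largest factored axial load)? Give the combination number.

Combination 1

C1: 1.4(167.8) + 1.7(42.5) + 0.3(63.5) = 326.2
C2: 1.25(167.8) + 0.7(28.9) + 0.5(63.5) = 261.7
C3: 1.2(167.8) + 0.5(42.5) + 0.5(63.5) = 254.4
The largest value is 326.2 kips from combination 1.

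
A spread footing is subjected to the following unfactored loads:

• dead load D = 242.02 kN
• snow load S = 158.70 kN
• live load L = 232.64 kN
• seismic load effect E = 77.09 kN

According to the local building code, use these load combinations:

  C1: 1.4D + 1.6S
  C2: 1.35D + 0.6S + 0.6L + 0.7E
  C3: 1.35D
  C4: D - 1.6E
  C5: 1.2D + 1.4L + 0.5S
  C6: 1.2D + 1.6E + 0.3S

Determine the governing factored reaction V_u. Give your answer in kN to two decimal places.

695.47 kN

C1: 1.4(242.02) + 1.6(158.70) = 338.83 + 253.92 = 592.75
C2: 1.35(242.02) + 0.6(158.70) + 0.6(232.64) + 0.7(77.09) = 326.73 + 95.22 + 139.58 + 53.96 = 615.49
C3: 1.35(242.02) = 326.73
C4: 1.0(242.02) - 1.6(77.09) = 242.02 - 123.34 = 118.68
C5: 1.2(242.02) + 1.4(232.64) + 0.5(158.70) = 290.42 + 325.70 + 79.35 = 695.47
C6: 1.2(242.02) + 1.6(77.09) + 0.3(158.70) = 461.38
Maximum is from combination 5.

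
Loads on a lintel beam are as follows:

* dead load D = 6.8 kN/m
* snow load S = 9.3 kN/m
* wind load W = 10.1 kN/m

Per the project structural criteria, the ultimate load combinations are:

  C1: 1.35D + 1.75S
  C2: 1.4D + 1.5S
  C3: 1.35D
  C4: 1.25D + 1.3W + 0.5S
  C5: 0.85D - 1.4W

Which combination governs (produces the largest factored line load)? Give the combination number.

C1: 1.35(6.8) + 1.75(9.3) = 9.2 + 16.3 = 25.5
C2: 1.4(6.8) + 1.5(9.3) = 9.5 + 14.0 = 23.5
C3: 1.35(6.8) = 9.2
C4: 1.25(6.8) + 1.3(10.1) + 0.5(9.3) = 8.5 + 13.1 + 4.7 = 26.3
C5: 0.85(6.8) - 1.4(10.1) = -8.4
The largest value is 26.3 kN/m from combination 4.

Combination 4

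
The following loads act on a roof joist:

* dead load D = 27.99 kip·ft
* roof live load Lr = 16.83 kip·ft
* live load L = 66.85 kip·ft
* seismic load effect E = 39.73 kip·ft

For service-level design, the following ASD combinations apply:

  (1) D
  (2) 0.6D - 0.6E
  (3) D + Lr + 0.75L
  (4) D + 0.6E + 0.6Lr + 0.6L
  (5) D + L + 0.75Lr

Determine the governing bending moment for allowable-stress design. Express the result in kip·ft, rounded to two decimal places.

107.46 kip·ft

(1) 1.0(27.99) = 27.99
(2) 0.6(27.99) - 0.6(39.73) = -7.04
(3) 1.0(27.99) + 1.0(16.83) + 0.75(66.85) = 27.99 + 16.83 + 50.14 = 94.96
(4) 1.0(27.99) + 0.6(39.73) + 0.6(16.83) + 0.6(66.85) = 27.99 + 23.84 + 10.10 + 40.11 = 102.04
(5) 1.0(27.99) + 1.0(66.85) + 0.75(16.83) = 27.99 + 66.85 + 12.62 = 107.46
Combination 5 governs: M = 107.46 kip·ft.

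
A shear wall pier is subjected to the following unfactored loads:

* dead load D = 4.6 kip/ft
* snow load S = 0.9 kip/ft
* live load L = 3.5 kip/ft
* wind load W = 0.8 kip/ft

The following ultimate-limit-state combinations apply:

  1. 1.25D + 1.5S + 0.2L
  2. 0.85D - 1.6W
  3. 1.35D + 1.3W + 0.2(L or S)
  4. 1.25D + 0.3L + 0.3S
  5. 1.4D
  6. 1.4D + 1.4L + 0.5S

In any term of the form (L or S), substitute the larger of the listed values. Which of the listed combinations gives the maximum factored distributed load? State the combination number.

Combination 6

(L or S) → L = 3.5 kip/ft.
1. 1.25(4.6) + 1.5(0.9) + 0.2(3.5) = 5.75 + 1.35 + 0.70 = 7.80
2. 0.85(4.6) - 1.6(0.8) = 3.91 - 1.28 = 2.63
3. 1.35(4.6) + 1.3(0.8) + 0.2(3.5) = 6.21 + 1.04 + 0.70 = 7.95
4. 1.25(4.6) + 0.3(3.5) + 0.3(0.9) = 5.75 + 1.05 + 0.27 = 7.07
5. 1.4(4.6) = 6.44
6. 1.4(4.6) + 1.4(3.5) + 0.5(0.9) = 6.44 + 4.90 + 0.45 = 11.79
The largest value is 11.79 kip/ft from combination 6.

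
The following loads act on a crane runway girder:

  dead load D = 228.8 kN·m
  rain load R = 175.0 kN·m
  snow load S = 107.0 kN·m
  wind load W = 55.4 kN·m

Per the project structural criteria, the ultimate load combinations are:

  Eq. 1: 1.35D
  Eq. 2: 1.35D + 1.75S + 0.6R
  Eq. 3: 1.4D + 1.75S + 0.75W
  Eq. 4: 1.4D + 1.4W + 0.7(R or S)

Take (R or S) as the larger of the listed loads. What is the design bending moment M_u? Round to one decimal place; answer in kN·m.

(R or S) → R = 175.0 kN·m.
Eq. 1: 1.35(228.8) = 308.9
Eq. 2: 1.35(228.8) + 1.75(107.0) + 0.6(175.0) = 601.1
Eq. 3: 1.4(228.8) + 1.75(107.0) + 0.75(55.4) = 549.1
Eq. 4: 1.4(228.8) + 1.4(55.4) + 0.7(175.0) = 520.4
Combination 2 governs: M_u = 601.1 kN·m.

601.1 kN·m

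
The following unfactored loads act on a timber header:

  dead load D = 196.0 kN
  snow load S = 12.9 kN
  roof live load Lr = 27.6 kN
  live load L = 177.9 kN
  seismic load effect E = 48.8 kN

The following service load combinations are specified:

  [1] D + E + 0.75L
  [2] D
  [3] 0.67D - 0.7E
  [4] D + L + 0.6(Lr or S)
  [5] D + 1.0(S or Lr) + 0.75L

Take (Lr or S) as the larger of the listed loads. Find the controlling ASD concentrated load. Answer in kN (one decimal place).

390.5 kN

(Lr or S) → Lr = 27.6 kN; (S or Lr) → Lr = 27.6 kN.
[1] 1.0(196.0) + 1.0(48.8) + 0.75(177.9) = 378.2
[2] 1.0(196.0) = 196.0
[3] 0.67(196.0) - 0.7(48.8) = 97.2
[4] 1.0(196.0) + 1.0(177.9) + 0.6(27.6) = 390.5
[5] 1.0(196.0) + 1.0(27.6) + 0.75(177.9) = 357.0
Combination 4 governs: P = 390.5 kN.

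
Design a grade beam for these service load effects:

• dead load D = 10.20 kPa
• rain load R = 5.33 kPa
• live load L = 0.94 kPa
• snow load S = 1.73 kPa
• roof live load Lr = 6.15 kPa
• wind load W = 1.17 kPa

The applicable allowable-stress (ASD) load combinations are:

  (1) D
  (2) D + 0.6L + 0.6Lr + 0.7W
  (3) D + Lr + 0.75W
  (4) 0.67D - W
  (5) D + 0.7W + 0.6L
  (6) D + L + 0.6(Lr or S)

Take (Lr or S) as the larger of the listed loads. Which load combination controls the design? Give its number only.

Combination 3

(Lr or S) → Lr = 6.15 kPa.
(1) 1.0(10.20) = 10.20
(2) 1.0(10.20) + 0.6(0.94) + 0.6(6.15) + 0.7(1.17) = 10.20 + 0.56 + 3.69 + 0.82 = 15.27
(3) 1.0(10.20) + 1.0(6.15) + 0.75(1.17) = 10.20 + 6.15 + 0.88 = 17.23
(4) 0.67(10.20) - 1.0(1.17) = 6.83 - 1.17 = 5.66
(5) 1.0(10.20) + 0.7(1.17) + 0.6(0.94) = 10.20 + 0.82 + 0.56 = 11.58
(6) 1.0(10.20) + 1.0(0.94) + 0.6(6.15) = 10.20 + 0.94 + 3.69 = 14.83
The largest value is 17.23 kPa from combination 3.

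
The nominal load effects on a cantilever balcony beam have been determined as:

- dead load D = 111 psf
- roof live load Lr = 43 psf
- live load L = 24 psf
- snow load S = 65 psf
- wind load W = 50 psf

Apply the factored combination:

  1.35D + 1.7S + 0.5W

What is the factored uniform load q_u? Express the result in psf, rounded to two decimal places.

1.35(111) + 1.7(65) + 0.5(50) = 149.85 + 110.50 + 25.00 = 285.35
q_u = 285.35 psf.

285.35 psf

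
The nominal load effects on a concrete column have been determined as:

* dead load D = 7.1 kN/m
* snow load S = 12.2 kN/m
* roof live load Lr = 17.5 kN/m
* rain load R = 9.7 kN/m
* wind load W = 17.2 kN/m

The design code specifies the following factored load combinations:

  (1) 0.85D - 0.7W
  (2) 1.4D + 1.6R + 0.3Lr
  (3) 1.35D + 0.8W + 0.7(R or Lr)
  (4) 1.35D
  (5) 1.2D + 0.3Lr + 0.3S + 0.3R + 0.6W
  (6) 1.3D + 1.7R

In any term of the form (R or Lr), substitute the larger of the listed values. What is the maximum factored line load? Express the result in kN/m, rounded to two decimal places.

(R or Lr) → Lr = 17.5 kN/m.
(1) 0.85(7.1) - 0.7(17.2) = -6.01
(2) 1.4(7.1) + 1.6(9.7) + 0.3(17.5) = 30.71
(3) 1.35(7.1) + 0.8(17.2) + 0.7(17.5) = 35.60
(4) 1.35(7.1) = 9.59
(5) 1.2(7.1) + 0.3(17.5) + 0.3(12.2) + 0.3(9.7) + 0.6(17.2) = 30.66
(6) 1.3(7.1) + 1.7(9.7) = 25.72
Maximum is from combination 3.

35.60 kN/m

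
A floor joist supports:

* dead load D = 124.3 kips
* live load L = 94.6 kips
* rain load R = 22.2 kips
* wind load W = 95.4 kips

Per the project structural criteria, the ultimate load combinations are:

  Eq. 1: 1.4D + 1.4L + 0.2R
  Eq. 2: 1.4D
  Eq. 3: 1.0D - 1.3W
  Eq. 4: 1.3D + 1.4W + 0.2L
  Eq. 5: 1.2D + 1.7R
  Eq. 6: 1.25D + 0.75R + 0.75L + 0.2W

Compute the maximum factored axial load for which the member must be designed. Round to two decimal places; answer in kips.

314.07 kips

Eq. 1: 1.4(124.3) + 1.4(94.6) + 0.2(22.2) = 174.02 + 132.44 + 4.44 = 310.90
Eq. 2: 1.4(124.3) = 174.02
Eq. 3: 1.0(124.3) - 1.3(95.4) = 124.30 - 124.02 = 0.28
Eq. 4: 1.3(124.3) + 1.4(95.4) + 0.2(94.6) = 161.59 + 133.56 + 18.92 = 314.07
Eq. 5: 1.2(124.3) + 1.7(22.2) = 149.16 + 37.74 = 186.90
Eq. 6: 1.25(124.3) + 0.75(22.2) + 0.75(94.6) + 0.2(95.4) = 155.38 + 16.65 + 70.95 + 19.08 = 262.06
Maximum is from combination 4.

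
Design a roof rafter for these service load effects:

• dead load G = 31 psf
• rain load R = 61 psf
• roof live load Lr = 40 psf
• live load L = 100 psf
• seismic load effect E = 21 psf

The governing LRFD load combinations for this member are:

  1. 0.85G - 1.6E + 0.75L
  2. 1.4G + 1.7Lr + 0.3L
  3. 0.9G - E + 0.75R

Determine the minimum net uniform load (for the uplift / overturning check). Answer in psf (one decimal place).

52.7 psf

1. 0.85(31) - 1.6(21) + 0.75(100) = 26.4 - 33.6 + 75.0 = 67.8
2. 1.4(31) + 1.7(40) + 0.3(100) = 43.4 + 68.0 + 30.0 = 141.4
3. 0.9(31) - 1.0(21) + 0.75(61) = 27.9 - 21.0 + 45.8 = 52.7
Combination 3 gives the minimum: 52.7 psf.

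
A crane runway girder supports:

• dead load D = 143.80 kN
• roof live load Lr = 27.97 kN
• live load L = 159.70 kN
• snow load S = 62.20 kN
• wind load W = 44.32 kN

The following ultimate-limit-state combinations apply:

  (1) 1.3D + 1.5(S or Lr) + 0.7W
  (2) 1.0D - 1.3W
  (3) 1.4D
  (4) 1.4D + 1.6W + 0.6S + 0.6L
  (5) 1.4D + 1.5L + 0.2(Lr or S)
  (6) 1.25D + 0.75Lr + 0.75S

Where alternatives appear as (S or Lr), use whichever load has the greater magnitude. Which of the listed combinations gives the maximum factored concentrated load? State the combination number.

(S or Lr) → S = 62.20 kN; (Lr or S) → S = 62.20 kN.
(1) 1.3(143.80) + 1.5(62.20) + 0.7(44.32) = 311.26
(2) 1.0(143.80) - 1.3(44.32) = 86.18
(3) 1.4(143.80) = 201.32
(4) 1.4(143.80) + 1.6(44.32) + 0.6(62.20) + 0.6(159.70) = 405.37
(5) 1.4(143.80) + 1.5(159.70) + 0.2(62.20) = 453.31
(6) 1.25(143.80) + 0.75(27.97) + 0.75(62.20) = 247.38
The largest value is 453.31 kN from combination 5.

Combination 5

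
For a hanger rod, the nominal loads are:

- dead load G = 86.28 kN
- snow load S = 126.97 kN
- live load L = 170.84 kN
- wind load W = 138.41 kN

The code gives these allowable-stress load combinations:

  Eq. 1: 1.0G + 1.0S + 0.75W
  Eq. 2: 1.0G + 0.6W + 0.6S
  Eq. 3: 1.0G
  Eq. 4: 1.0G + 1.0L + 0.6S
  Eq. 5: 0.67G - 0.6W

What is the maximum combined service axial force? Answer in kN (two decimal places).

333.30 kN

Eq. 1: 1.0(86.28) + 1.0(126.97) + 0.75(138.41) = 86.28 + 126.97 + 103.81 = 317.06
Eq. 2: 1.0(86.28) + 0.6(138.41) + 0.6(126.97) = 86.28 + 83.05 + 76.18 = 245.51
Eq. 3: 1.0(86.28) = 86.28
Eq. 4: 1.0(86.28) + 1.0(170.84) + 0.6(126.97) = 86.28 + 170.84 + 76.18 = 333.30
Eq. 5: 0.67(86.28) - 0.6(138.41) = 57.81 - 83.05 = -25.24
Combination 4 governs: N = 333.30 kN.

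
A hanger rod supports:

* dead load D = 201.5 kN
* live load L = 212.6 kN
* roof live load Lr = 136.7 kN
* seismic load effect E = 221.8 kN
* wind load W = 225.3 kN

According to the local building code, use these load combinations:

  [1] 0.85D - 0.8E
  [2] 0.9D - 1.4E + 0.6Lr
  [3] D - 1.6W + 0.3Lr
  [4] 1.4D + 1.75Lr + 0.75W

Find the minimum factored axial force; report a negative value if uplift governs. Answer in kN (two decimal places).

-117.97 kN

[1] 0.85(201.5) - 0.8(221.8) = -6.17
[2] 0.9(201.5) - 1.4(221.8) + 0.6(136.7) = -47.15
[3] 1.0(201.5) - 1.6(225.3) + 0.3(136.7) = -117.97
[4] 1.4(201.5) + 1.75(136.7) + 0.75(225.3) = 690.30
Combination 3 gives the minimum: -117.97 kN.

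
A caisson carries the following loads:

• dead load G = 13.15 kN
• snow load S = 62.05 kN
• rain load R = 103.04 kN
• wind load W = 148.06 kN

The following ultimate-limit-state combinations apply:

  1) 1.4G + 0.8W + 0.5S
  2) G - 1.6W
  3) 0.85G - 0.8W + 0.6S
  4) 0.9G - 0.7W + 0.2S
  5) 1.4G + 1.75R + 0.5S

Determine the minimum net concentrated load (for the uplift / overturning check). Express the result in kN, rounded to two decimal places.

1) 1.4(13.15) + 0.8(148.06) + 0.5(62.05) = 167.88
2) 1.0(13.15) - 1.6(148.06) = 13.15 - 236.90 = -223.75
3) 0.85(13.15) - 0.8(148.06) + 0.6(62.05) = 11.18 - 118.45 + 37.23 = -70.04
4) 0.9(13.15) - 0.7(148.06) + 0.2(62.05) = -79.40
5) 1.4(13.15) + 1.75(103.04) + 0.5(62.05) = 18.41 + 180.32 + 31.03 = 229.76
Combination 2 gives the minimum: -223.75 kN.

-223.75 kN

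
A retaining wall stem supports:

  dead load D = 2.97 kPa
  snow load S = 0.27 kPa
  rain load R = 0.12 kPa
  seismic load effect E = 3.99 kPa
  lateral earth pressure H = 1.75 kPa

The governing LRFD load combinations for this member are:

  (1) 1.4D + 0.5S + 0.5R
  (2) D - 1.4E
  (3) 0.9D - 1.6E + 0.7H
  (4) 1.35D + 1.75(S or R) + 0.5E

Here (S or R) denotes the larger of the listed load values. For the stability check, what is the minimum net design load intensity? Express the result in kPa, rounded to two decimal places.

(S or R) → S = 0.27 kPa.
(1) 1.4(2.97) + 0.5(0.27) + 0.5(0.12) = 4.35
(2) 1.0(2.97) - 1.4(3.99) = 2.97 - 5.59 = -2.62
(3) 0.9(2.97) - 1.6(3.99) + 0.7(1.75) = -2.49
(4) 1.35(2.97) + 1.75(0.27) + 0.5(3.99) = 4.01 + 0.47 + 2.00 = 6.48
Combination 2 gives the minimum: -2.62 kPa.

-2.62 kPa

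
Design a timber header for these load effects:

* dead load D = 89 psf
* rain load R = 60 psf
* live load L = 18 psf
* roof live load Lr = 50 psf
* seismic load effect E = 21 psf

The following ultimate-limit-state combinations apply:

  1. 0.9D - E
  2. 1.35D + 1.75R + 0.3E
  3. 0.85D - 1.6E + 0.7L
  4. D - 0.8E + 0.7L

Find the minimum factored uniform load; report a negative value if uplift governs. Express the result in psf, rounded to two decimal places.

1. 0.9(89) - 1.0(21) = 80.10 - 21.00 = 59.10
2. 1.35(89) + 1.75(60) + 0.3(21) = 120.15 + 105.00 + 6.30 = 231.45
3. 0.85(89) - 1.6(21) + 0.7(18) = 75.65 - 33.60 + 12.60 = 54.65
4. 1.0(89) - 0.8(21) + 0.7(18) = 89.00 - 16.80 + 12.60 = 84.80
Combination 3 gives the minimum: 54.65 psf.

54.65 psf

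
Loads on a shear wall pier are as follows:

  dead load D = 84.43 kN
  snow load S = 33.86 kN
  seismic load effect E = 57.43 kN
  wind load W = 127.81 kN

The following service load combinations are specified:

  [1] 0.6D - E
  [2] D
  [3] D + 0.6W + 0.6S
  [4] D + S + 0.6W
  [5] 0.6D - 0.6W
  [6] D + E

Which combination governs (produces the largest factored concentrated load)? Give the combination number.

[1] 0.6(84.43) - 1.0(57.43) = -6.77
[2] 1.0(84.43) = 84.43
[3] 1.0(84.43) + 0.6(127.81) + 0.6(33.86) = 181.43
[4] 1.0(84.43) + 1.0(33.86) + 0.6(127.81) = 194.98
[5] 0.6(84.43) - 0.6(127.81) = -26.03
[6] 1.0(84.43) + 1.0(57.43) = 141.86
The largest value is 194.98 kN from combination 4.

Combination 4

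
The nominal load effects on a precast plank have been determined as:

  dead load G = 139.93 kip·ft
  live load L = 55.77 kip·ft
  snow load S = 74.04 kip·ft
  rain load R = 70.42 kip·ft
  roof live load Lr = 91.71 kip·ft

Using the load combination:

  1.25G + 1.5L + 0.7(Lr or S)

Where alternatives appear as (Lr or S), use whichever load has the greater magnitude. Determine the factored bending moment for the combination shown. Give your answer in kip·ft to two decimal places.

(Lr or S) → Lr = 91.71 kip·ft.
1.25(139.93) + 1.5(55.77) + 0.7(91.71) = 322.76
M_u = 322.76 kip·ft.

322.76 kip·ft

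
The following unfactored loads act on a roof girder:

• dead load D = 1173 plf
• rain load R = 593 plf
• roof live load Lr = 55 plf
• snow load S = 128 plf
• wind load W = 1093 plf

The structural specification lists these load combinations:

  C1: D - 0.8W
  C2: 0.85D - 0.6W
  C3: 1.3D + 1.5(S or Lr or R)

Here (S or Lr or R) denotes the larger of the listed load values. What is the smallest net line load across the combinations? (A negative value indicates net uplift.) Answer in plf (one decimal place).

(S or Lr or R) → R = 593 plf.
C1: 1.0(1173) - 0.8(1093) = 298.6
C2: 0.85(1173) - 0.6(1093) = 341.3
C3: 1.3(1173) + 1.5(593) = 2414.4
Combination 1 gives the minimum: 298.6 plf.

298.6 plf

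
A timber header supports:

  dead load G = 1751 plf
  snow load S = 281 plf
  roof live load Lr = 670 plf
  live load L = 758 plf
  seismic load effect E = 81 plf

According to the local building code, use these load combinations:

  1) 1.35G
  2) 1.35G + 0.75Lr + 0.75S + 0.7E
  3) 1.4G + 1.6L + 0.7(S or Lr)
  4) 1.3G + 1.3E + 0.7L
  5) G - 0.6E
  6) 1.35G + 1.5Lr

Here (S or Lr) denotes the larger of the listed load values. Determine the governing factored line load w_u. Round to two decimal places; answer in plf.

4133.20 plf

(S or Lr) → Lr = 670 plf.
1) 1.35(1751) = 2363.85
2) 1.35(1751) + 0.75(670) + 0.75(281) + 0.7(81) = 2363.85 + 502.50 + 210.75 + 56.70 = 3133.80
3) 1.4(1751) + 1.6(758) + 0.7(670) = 2451.40 + 1212.80 + 469.00 = 4133.20
4) 1.3(1751) + 1.3(81) + 0.7(758) = 2276.30 + 105.30 + 530.60 = 2912.20
5) 1.0(1751) - 0.6(81) = 1751.00 - 48.60 = 1702.40
6) 1.35(1751) + 1.5(670) = 2363.85 + 1005.00 = 3368.85
Maximum is from combination 3.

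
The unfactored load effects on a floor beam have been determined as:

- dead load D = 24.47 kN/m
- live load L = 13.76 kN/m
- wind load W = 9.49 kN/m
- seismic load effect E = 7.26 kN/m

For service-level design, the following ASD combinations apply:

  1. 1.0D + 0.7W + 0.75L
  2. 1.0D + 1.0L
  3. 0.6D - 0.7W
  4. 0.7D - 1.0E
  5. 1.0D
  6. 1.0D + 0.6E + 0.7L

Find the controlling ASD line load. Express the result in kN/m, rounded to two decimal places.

1. 1.0(24.47) + 0.7(9.49) + 0.75(13.76) = 24.47 + 6.64 + 10.32 = 41.43
2. 1.0(24.47) + 1.0(13.76) = 24.47 + 13.76 = 38.23
3. 0.6(24.47) - 0.7(9.49) = 14.68 - 6.64 = 8.04
4. 0.7(24.47) - 1.0(7.26) = 17.13 - 7.26 = 9.87
5. 1.0(24.47) = 24.47
6. 1.0(24.47) + 0.6(7.26) + 0.7(13.76) = 24.47 + 4.36 + 9.63 = 38.46
Maximum is from combination 1.

41.43 kN/m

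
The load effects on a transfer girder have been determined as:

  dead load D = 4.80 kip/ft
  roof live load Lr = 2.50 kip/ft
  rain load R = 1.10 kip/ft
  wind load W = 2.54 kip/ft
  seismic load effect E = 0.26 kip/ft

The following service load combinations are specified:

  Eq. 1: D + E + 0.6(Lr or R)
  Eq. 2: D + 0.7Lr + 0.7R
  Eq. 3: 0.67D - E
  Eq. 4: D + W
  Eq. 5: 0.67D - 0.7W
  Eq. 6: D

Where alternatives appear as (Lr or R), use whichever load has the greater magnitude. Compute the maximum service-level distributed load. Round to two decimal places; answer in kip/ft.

(Lr or R) → Lr = 2.50 kip/ft.
Eq. 1: 1.0(4.80) + 1.0(0.26) + 0.6(2.50) = 6.56
Eq. 2: 1.0(4.80) + 0.7(2.50) + 0.7(1.10) = 7.32
Eq. 3: 0.67(4.80) - 1.0(0.26) = 2.96
Eq. 4: 1.0(4.80) + 1.0(2.54) = 7.34
Eq. 5: 0.67(4.80) - 0.7(2.54) = 1.44
Eq. 6: 1.0(4.80) = 4.80
The controlling combination is 4, giving 7.34 kip/ft.

7.34 kip/ft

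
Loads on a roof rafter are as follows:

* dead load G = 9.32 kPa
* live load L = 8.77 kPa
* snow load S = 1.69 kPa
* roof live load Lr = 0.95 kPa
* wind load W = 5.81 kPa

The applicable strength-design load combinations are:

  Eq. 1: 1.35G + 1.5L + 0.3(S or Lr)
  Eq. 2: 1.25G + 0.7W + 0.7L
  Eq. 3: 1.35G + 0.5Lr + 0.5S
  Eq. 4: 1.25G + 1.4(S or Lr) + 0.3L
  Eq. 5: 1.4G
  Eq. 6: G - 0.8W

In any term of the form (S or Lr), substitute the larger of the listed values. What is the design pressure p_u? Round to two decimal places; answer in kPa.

26.24 kPa

(S or Lr) → S = 1.69 kPa.
Eq. 1: 1.35(9.32) + 1.5(8.77) + 0.3(1.69) = 26.24
Eq. 2: 1.25(9.32) + 0.7(5.81) + 0.7(8.77) = 21.86
Eq. 3: 1.35(9.32) + 0.5(0.95) + 0.5(1.69) = 13.90
Eq. 4: 1.25(9.32) + 1.4(1.69) + 0.3(8.77) = 16.65
Eq. 5: 1.4(9.32) = 13.05
Eq. 6: 1.0(9.32) - 0.8(5.81) = 4.67
Maximum is from combination 1.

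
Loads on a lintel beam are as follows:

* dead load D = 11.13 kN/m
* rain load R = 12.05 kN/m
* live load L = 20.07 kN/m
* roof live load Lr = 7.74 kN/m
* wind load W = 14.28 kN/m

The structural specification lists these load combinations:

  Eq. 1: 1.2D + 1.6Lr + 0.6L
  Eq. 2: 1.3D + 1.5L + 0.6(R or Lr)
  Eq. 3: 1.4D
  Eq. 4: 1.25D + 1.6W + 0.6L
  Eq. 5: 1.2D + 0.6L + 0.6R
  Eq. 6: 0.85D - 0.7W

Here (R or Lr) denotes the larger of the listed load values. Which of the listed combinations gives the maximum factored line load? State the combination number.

Combination 2

(R or Lr) → R = 12.05 kN/m.
Eq. 1: 1.2(11.13) + 1.6(7.74) + 0.6(20.07) = 13.36 + 12.38 + 12.04 = 37.78
Eq. 2: 1.3(11.13) + 1.5(20.07) + 0.6(12.05) = 51.80
Eq. 3: 1.4(11.13) = 15.58
Eq. 4: 1.25(11.13) + 1.6(14.28) + 0.6(20.07) = 13.91 + 22.85 + 12.04 = 48.80
Eq. 5: 1.2(11.13) + 0.6(20.07) + 0.6(12.05) = 13.36 + 12.04 + 7.23 = 32.63
Eq. 6: 0.85(11.13) - 0.7(14.28) = 9.46 - 10.00 = -0.54
The largest value is 51.80 kN/m from combination 2.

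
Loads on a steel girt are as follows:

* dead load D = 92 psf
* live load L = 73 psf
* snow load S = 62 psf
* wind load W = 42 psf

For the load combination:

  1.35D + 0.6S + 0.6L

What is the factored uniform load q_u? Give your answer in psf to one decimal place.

1.35(92) + 0.6(62) + 0.6(73) = 124.2 + 37.2 + 43.8 = 205.2
q_u = 205.2 psf.

205.2 psf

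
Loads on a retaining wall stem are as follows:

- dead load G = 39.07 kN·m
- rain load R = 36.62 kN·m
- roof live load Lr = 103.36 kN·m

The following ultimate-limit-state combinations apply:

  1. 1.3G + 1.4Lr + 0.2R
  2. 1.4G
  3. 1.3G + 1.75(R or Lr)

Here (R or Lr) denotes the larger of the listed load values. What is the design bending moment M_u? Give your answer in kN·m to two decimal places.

231.67 kN·m

(R or Lr) → Lr = 103.36 kN·m.
1. 1.3(39.07) + 1.4(103.36) + 0.2(36.62) = 202.82
2. 1.4(39.07) = 54.70
3. 1.3(39.07) + 1.75(103.36) = 50.79 + 180.88 = 231.67
The controlling combination is 3, giving 231.67 kN·m.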